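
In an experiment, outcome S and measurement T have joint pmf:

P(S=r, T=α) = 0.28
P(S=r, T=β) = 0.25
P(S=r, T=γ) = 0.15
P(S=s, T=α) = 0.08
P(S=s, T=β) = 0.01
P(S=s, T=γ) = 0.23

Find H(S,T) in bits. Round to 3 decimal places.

2.270 bits

H(S,T) = −Σ p(x,y)·log₂ p(x,y) over all 6 cells.
  cell (r,α): −0.28·log₂0.28 = 0.5142
  cell (r,β): −0.25·log₂0.25 = 0.5000
  cell (r,γ): −0.15·log₂0.15 = 0.4105
  cell (s,α): −0.08·log₂0.08 = 0.2915
  cell (s,β): −0.01·log₂0.01 = 0.0664
  cell (s,γ): −0.23·log₂0.23 = 0.4877
Sum = 2.270 bits.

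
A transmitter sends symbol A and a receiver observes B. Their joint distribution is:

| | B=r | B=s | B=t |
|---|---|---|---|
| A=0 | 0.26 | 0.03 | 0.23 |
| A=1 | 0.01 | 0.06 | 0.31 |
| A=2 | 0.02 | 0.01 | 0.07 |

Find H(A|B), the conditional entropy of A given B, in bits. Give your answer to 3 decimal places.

1.141 bits

Marginals: p(A) = (0.5200, 0.3800, 0.1000), p(B) = (0.2900, 0.1000, 0.6100).
H(A|B) = Σ p(B) · H(A|B=·).
  B=r: p=0.2900, H(A|B=r) = 0.5748
  B=s: p=0.1000, H(A|B=s) = 1.2955
  B=t: p=0.6100, H(A|B=t) = 1.3853
Weighted sum = 1.141 bits.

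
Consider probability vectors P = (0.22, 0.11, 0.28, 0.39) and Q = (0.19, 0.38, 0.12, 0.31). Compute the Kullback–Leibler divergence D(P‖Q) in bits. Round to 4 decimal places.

D(P‖Q) = Σ p·log₂(p/q).
  0.22·log₂(0.22/0.19) = 0.04653
  0.11·log₂(0.11/0.38) = -0.19673
  0.28·log₂(0.28/0.12) = 0.34227
  0.39·log₂(0.39/0.31) = 0.12917
D(P‖Q) = 0.3212 bits.

0.3212 bits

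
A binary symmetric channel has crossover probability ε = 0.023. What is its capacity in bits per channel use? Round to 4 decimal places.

0.8420 bits

Binary symmetric channel: C = 1 − h₂(ε) where h₂ is the binary entropy function.
h₂(0.023) = −0.023·log₂0.023 − 0.977·log₂0.977 = 0.1580.
C = 1 − 0.1580 = 0.8420 bits per channel use.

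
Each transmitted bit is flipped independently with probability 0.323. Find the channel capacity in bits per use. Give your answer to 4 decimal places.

0.0924 bits

Binary symmetric channel: C = 1 − h₂(ε) where h₂ is the binary entropy function.
h₂(0.323) = −0.323·log₂0.323 − 0.677·log₂0.677 = 0.9076.
C = 1 − 0.9076 = 0.0924 bits per channel use.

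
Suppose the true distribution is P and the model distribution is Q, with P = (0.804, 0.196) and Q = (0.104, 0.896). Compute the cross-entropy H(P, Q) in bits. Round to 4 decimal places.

2.6564 bits

H(P,Q) = −Σ p·log₂ q.
  −0.804·log₂(0.104) = 2.62534
  −0.196·log₂(0.896) = 0.03105
H(P,Q) = 2.6564 bits.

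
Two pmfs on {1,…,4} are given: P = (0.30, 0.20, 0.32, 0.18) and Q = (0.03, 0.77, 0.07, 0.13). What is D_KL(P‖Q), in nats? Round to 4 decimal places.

0.9661 nats

D(P‖Q) = Σ p·ln(p/q).
  0.30·ln(0.30/0.03) = 0.69078
  0.20·ln(0.20/0.77) = -0.26961
  0.32·ln(0.32/0.07) = 0.48634
  0.18·ln(0.18/0.13) = 0.05858
D(P‖Q) = 0.9661 nats.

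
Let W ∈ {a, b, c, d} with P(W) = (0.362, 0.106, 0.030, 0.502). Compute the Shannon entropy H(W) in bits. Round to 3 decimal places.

1.525 bits

H(W) = −Σ p·log₂ p.
  −(0.362)·log₂(0.362) = 0.5307
  −(0.106)·log₂(0.106) = 0.3432
  −(0.030)·log₂(0.030) = 0.1518
  −(0.502)·log₂(0.502) = 0.4991
Sum: 0.5307 + 0.3432 + 0.1518 + 0.4991 = 1.525 bits.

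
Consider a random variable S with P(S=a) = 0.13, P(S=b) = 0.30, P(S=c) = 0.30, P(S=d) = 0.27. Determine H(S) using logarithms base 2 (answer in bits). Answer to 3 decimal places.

1.935 bits

H(S) = −Σ p·log₂ p.
  −(0.13)·log₂(0.13) = 0.3826
  −(0.30)·log₂(0.30) = 0.5211
  −(0.30)·log₂(0.30) = 0.5211
  −(0.27)·log₂(0.27) = 0.5100
Sum: 0.3826 + 0.5211 + 0.5211 + 0.5100 = 1.935 bits.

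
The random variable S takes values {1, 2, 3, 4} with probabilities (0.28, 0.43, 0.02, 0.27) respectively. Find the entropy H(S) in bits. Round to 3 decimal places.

1.661 bits

H(S) = −Σ p·log₂ p.
  −(0.28)·log₂(0.28) = 0.5142
  −(0.43)·log₂(0.43) = 0.5236
  −(0.02)·log₂(0.02) = 0.1129
  −(0.27)·log₂(0.27) = 0.5100
Sum: 0.5142 + 0.5236 + 0.1129 + 0.5100 = 1.661 bits.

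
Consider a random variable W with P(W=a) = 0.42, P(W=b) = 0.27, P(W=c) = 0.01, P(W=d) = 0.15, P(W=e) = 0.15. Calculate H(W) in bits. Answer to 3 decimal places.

1.923 bits

H(W) = −Σ p·log₂ p.
  −(0.42)·log₂(0.42) = 0.5256
  −(0.27)·log₂(0.27) = 0.5100
  −(0.01)·log₂(0.01) = 0.0664
  −(0.15)·log₂(0.15) = 0.4105
  −(0.15)·log₂(0.15) = 0.4105
Sum: 0.5256 + 0.5100 + 0.0664 + 0.4105 + 0.4105 = 1.923 bits.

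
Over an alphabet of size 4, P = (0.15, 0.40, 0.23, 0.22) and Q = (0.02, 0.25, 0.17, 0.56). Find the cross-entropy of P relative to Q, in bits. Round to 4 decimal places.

2.4186 bits

H(P,Q) = −Σ p·log₂ q.
  −0.15·log₂(0.02) = 0.84658
  −0.40·log₂(0.25) = 0.80000
  −0.23·log₂(0.17) = 0.58797
  −0.22·log₂(0.56) = 0.18403
H(P,Q) = 2.4186 bits.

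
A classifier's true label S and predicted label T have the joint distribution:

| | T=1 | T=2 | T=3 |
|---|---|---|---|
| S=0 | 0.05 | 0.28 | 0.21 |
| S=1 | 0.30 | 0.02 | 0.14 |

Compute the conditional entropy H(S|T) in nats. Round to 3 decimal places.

0.453 nats

Marginals: p(S) = (0.5400, 0.4600), p(T) = (0.3500, 0.3000, 0.3500).
H(S|T) = Σ p(T) · H(S|T=·).
  T=1: p=0.3500, H(S|T=1) = 0.4101
  T=2: p=0.3000, H(S|T=2) = 0.2449
  T=3: p=0.3500, H(S|T=3) = 0.6730
Weighted sum = 0.453 nats.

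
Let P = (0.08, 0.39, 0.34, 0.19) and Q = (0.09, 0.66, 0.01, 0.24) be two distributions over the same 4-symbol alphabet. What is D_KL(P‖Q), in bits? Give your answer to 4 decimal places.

1.3561 bits

D(P‖Q) = Σ p·log₂(p/q).
  0.08·log₂(0.08/0.09) = -0.01359
  0.39·log₂(0.39/0.66) = -0.29601
  0.34·log₂(0.34/0.01) = 1.72974
  0.19·log₂(0.19/0.24) = -0.06404
D(P‖Q) = 1.3561 bits.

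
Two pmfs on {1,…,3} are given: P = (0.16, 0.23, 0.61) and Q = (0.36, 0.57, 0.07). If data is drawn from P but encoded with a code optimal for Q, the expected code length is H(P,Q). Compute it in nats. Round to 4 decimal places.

1.9149 nats

H(P,Q) = −Σ p·ln q.
  −0.16·ln(0.36) = 0.16346
  −0.23·ln(0.57) = 0.12929
  −0.61·ln(0.07) = 1.62215
H(P,Q) = 1.9149 nats.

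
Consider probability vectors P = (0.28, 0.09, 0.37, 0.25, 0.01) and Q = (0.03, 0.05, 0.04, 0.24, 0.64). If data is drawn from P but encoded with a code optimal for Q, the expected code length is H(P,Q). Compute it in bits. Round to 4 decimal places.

4.0449 bits

H(P,Q) = −Σ p·log₂ q.
  −0.28·log₂(0.03) = 1.41649
  −0.09·log₂(0.05) = 0.38897
  −0.37·log₂(0.04) = 1.71823
  −0.25·log₂(0.24) = 0.51472
  −0.01·log₂(0.64) = 0.00644
H(P,Q) = 4.0449 bits.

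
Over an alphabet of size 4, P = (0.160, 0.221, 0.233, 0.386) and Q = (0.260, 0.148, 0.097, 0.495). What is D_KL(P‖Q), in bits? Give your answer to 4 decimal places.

0.1718 bits

D(P‖Q) = Σ p·log₂(p/q).
  0.160·log₂(0.160/0.260) = -0.11207
  0.221·log₂(0.221/0.148) = 0.12784
  0.233·log₂(0.233/0.097) = 0.29458
  0.386·log₂(0.386/0.495) = -0.13851
D(P‖Q) = 0.1718 bits.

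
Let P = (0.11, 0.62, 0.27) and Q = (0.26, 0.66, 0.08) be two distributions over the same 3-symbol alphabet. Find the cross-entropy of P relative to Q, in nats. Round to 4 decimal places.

1.0877 nats

H(P,Q) = −Σ p·ln q.
  −0.11·ln(0.26) = 0.14818
  −0.62·ln(0.66) = 0.25762
  −0.27·ln(0.08) = 0.68195
H(P,Q) = 1.0877 nats.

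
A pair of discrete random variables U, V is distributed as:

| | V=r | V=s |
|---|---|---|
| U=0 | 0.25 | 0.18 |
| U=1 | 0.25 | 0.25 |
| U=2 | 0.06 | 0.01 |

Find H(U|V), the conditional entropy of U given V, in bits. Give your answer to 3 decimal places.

Chain rule: H(U|V) = H(U,V) − H(V).
Marginals: p(U) = (0.4300, 0.5000, 0.0700), p(V) = (0.5600, 0.4400).
H(U,V) = 2.2553 bits; H(V) = 0.9896 bits.
H(U|V) = 2.2553 − 0.9896 = 1.266 bits.

1.266 bits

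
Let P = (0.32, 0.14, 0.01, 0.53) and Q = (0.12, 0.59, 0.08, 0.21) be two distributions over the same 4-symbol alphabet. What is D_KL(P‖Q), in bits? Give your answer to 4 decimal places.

0.8401 bits

D(P‖Q) = Σ p·log₂(p/q).
  0.32·log₂(0.32/0.12) = 0.45281
  0.14·log₂(0.14/0.59) = -0.29054
  0.01·log₂(0.01/0.08) = -0.03000
  0.53·log₂(0.53/0.21) = 0.70787
D(P‖Q) = 0.8401 bits.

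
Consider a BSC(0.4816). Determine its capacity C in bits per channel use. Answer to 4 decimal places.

Binary symmetric channel: C = 1 − h₂(ε) where h₂ is the binary entropy function.
h₂(0.4816) = −0.4816·log₂0.4816 − 0.5184·log₂0.5184 = 0.9990.
C = 1 − 0.9990 = 0.0010 bits per channel use.

0.0010 bits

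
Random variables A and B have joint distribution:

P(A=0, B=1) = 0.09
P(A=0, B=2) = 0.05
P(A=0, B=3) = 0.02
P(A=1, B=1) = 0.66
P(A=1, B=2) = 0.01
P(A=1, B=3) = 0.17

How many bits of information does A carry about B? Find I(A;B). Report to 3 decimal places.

Marginals: p(A) = (0.1600, 0.8400), p(B) = (0.7500, 0.0600, 0.1900).
I(A;B) = H(A) + H(B) − H(A,B).
H(A) = 0.6343, H(B) = 1.0100, H(A,B) = 1.5383.
I(A;B) = 0.6343 + 1.0100 − 1.5383 = 0.106 bits.

0.106 bits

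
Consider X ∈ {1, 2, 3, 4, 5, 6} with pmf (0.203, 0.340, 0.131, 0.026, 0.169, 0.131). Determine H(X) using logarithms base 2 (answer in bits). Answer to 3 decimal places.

H(X) = −Σ p·log₂ p.
  −(0.203)·log₂(0.203) = 0.4670
  −(0.340)·log₂(0.340) = 0.5292
  −(0.131)·log₂(0.131) = 0.3841
  −(0.026)·log₂(0.026) = 0.1369
  −(0.169)·log₂(0.169) = 0.4335
  −(0.131)·log₂(0.131) = 0.3841
Sum: 0.4670 + 0.5292 + 0.3841 + 0.1369 + 0.4335 + 0.3841 = 2.335 bits.

2.335 bits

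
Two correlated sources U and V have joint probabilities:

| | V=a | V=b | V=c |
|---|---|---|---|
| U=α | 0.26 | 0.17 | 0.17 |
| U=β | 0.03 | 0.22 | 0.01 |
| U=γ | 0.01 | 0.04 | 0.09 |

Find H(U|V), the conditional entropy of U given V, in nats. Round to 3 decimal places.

Marginals: p(U) = (0.6000, 0.2600, 0.1400), p(V) = (0.3000, 0.4300, 0.2700).
H(U|V) = Σ p(V) · H(U|V=·).
  V=a: p=0.3000, H(U|V=a) = 0.4677
  V=b: p=0.4300, H(U|V=b) = 0.9307
  V=c: p=0.2700, H(U|V=c) = 0.7796
Weighted sum = 0.751 nats.

0.751 nats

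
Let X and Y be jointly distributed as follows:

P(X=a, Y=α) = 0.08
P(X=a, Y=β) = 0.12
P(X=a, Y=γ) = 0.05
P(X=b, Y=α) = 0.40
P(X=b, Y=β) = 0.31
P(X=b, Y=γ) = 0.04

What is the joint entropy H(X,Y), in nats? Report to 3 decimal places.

1.465 nats

H(X,Y) = −Σ p(x,y)·ln p(x,y) over all 6 cells.
  cell (a,α): −0.08·ln0.08 = 0.2021
  cell (a,β): −0.12·ln0.12 = 0.2544
  cell (a,γ): −0.05·ln0.05 = 0.1498
  cell (b,α): −0.40·ln0.40 = 0.3665
  cell (b,β): −0.31·ln0.31 = 0.3631
  cell (b,γ): −0.04·ln0.04 = 0.1288
Sum = 1.465 nats.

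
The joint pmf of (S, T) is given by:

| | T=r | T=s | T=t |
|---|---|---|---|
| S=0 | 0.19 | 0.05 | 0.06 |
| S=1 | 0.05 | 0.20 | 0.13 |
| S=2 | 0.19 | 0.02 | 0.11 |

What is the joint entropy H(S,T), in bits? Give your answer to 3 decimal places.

2.896 bits

H(S,T) = −Σ p(x,y)·log₂ p(x,y) over all 9 cells.
  cell (0,r): −0.19·log₂0.19 = 0.4552
  cell (0,s): −0.05·log₂0.05 = 0.2161
  cell (0,t): −0.06·log₂0.06 = 0.2435
  cell (1,r): −0.05·log₂0.05 = 0.2161
  cell (1,s): −0.20·log₂0.20 = 0.4644
  cell (1,t): −0.13·log₂0.13 = 0.3826
  cell (2,r): −0.19·log₂0.19 = 0.4552
  cell (2,s): −0.02·log₂0.02 = 0.1129
  cell (2,t): −0.11·log₂0.11 = 0.3503
Sum = 2.896 bits.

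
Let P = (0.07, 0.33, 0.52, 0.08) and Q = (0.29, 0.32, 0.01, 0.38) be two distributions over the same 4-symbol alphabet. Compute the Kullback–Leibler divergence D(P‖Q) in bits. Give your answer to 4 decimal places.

2.6555 bits

D(P‖Q) = Σ p·log₂(p/q).
  0.07·log₂(0.07/0.29) = -0.14354
  0.33·log₂(0.33/0.32) = 0.01465
  0.52·log₂(0.52/0.01) = 2.96423
  0.08·log₂(0.08/0.38) = -0.17983
D(P‖Q) = 2.6555 bits.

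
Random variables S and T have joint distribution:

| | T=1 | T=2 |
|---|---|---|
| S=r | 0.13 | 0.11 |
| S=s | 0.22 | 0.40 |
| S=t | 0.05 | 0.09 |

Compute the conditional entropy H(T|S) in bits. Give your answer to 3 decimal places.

0.952 bits

Chain rule: H(T|S) = H(S,T) − H(S).
Marginals: p(S) = (0.2400, 0.6200, 0.1400), p(T) = (0.4000, 0.6000).
H(S,T) = 2.2710 bits; H(S) = 1.3188 bits.
H(T|S) = 2.2710 − 1.3188 = 0.952 bits.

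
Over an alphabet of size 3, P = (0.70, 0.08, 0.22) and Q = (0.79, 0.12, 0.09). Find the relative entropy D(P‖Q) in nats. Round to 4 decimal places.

0.0795 nats

D(P‖Q) = Σ p·ln(p/q).
  0.70·ln(0.70/0.79) = -0.08467
  0.08·ln(0.08/0.12) = -0.03244
  0.22·ln(0.22/0.09) = 0.19664
D(P‖Q) = 0.0795 nats.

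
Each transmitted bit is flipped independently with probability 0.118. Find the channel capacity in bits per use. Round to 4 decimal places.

Binary symmetric channel: C = 1 − h₂(ε) where h₂ is the binary entropy function.
h₂(0.118) = −0.118·log₂0.118 − 0.882·log₂0.882 = 0.5236.
C = 1 − 0.5236 = 0.4764 bits per channel use.

0.4764 bits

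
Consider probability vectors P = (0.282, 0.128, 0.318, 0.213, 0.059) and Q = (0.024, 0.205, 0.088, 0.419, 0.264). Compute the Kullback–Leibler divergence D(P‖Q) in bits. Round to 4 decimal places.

1.1694 bits

D(P‖Q) = Σ p·log₂(p/q).
  0.282·log₂(0.282/0.024) = 1.00239
  0.128·log₂(0.128/0.205) = -0.08697
  0.318·log₂(0.318/0.088) = 0.58940
  0.213·log₂(0.213/0.419) = -0.20791
  0.059·log₂(0.059/0.264) = -0.12754
D(P‖Q) = 1.1694 bits.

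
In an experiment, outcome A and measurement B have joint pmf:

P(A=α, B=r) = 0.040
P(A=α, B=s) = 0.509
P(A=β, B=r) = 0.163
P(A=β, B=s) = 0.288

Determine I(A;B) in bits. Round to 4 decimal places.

0.0955 bits

Marginals: p(A) = (0.5490, 0.4510), p(B) = (0.2030, 0.7970).
I(A;B) = Σ p(x,y)·log₂[p(x,y)/(p(x)p(y))].
  (α,r): 0.040·log₂(0.3589) = -0.05913
  (α,s): 0.509·log₂(1.1633) = 0.11107
  (β,r): 0.163·log₂(1.7804) = 0.13565
  (β,s): 0.288·log₂(0.8012) = -0.09208
Sum = 0.0955 bits.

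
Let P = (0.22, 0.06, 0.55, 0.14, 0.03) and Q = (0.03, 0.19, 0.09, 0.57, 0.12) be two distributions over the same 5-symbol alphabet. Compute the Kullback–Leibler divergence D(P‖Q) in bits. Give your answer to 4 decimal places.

D(P‖Q) = Σ p·log₂(p/q).
  0.22·log₂(0.22/0.03) = 0.63238
  0.06·log₂(0.06/0.19) = -0.09978
  0.55·log₂(0.55/0.09) = 1.43629
  0.14·log₂(0.14/0.57) = -0.28357
  0.03·log₂(0.03/0.12) = -0.06000
D(P‖Q) = 1.6253 bits.

1.6253 bits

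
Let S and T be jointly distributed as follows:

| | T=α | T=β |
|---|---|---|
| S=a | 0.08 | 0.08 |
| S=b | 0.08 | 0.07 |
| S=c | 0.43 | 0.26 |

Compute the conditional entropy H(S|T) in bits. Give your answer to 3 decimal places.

Marginals: p(S) = (0.1600, 0.1500, 0.6900), p(T) = (0.5900, 0.4100).
H(S|T) = Σ p(T) · H(S|T=·).
  T=α: p=0.5900, H(S|T=α) = 1.1143
  T=β: p=0.4100, H(S|T=β) = 1.3121
Weighted sum = 1.195 bits.

1.195 bits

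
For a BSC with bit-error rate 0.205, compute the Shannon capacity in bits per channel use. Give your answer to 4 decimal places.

Binary symmetric channel: C = 1 − h₂(ε) where h₂ is the binary entropy function.
h₂(0.205) = −0.205·log₂0.205 − 0.795·log₂0.795 = 0.7318.
C = 1 − 0.7318 = 0.2682 bits per channel use.

0.2682 bits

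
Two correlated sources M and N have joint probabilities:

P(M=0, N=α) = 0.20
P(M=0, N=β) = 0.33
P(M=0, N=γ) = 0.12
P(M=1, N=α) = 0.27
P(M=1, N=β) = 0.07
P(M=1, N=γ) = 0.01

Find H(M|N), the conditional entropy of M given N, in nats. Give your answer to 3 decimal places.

Chain rule: H(M|N) = H(M,N) − H(N).
Marginals: p(M) = (0.6500, 0.3500), p(N) = (0.4700, 0.4000, 0.1300).
H(M,N) = 1.5279 nats; H(N) = 0.9866 nats.
H(M|N) = 1.5279 − 0.9866 = 0.541 nats.

0.541 nats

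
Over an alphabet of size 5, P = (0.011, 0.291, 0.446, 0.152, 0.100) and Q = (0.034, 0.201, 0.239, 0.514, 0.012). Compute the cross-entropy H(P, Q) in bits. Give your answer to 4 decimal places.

H(P,Q) = −Σ p·log₂ q.
  −0.011·log₂(0.034) = 0.05366
  −0.291·log₂(0.201) = 0.67359
  −0.446·log₂(0.239) = 0.92095
  −0.152·log₂(0.514) = 0.14594
  −0.100·log₂(0.012) = 0.63808
H(P,Q) = 2.4322 bits.

2.4322 bits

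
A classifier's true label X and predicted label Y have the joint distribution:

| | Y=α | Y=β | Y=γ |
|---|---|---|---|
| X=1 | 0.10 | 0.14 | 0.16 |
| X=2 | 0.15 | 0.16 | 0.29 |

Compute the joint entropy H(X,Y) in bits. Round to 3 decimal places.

H(X,Y) = −Σ p(x,y)·log₂ p(x,y) over all 6 cells.
  cell (1,α): −0.10·log₂0.10 = 0.3322
  cell (1,β): −0.14·log₂0.14 = 0.3971
  cell (1,γ): −0.16·log₂0.16 = 0.4230
  cell (2,α): −0.15·log₂0.15 = 0.4105
  cell (2,β): −0.16·log₂0.16 = 0.4230
  cell (2,γ): −0.29·log₂0.29 = 0.5179
Sum = 2.504 bits.

2.504 bits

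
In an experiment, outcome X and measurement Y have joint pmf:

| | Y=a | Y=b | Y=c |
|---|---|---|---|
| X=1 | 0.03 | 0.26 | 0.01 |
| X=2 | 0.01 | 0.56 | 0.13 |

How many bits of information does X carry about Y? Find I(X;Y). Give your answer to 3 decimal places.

Marginals: p(X) = (0.3000, 0.7000), p(Y) = (0.0400, 0.8200, 0.1400).
I(X;Y) = H(X) + H(Y) − H(X,Y).
H(X) = 0.8813, H(Y) = 0.8176, H(X,Y) = 1.6410.
I(X;Y) = 0.8813 + 0.8176 − 1.6410 = 0.058 bits.

0.058 bits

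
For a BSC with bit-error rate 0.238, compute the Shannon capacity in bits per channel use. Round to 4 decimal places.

0.2083 bits

Binary symmetric channel: C = 1 − h₂(ε) where h₂ is the binary entropy function.
h₂(0.238) = −0.238·log₂0.238 − 0.762·log₂0.762 = 0.7917.
C = 1 − 0.7917 = 0.2083 bits per channel use.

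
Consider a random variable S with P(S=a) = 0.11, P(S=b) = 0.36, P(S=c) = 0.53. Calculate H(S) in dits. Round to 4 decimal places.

0.4113 dits

H(S) = −Σ p·log₁₀ p.
  −(0.11)·log₁₀(0.11) = 0.10545
  −(0.36)·log₁₀(0.36) = 0.15973
  −(0.53)·log₁₀(0.53) = 0.14613
Sum: 0.10545 + 0.15973 + 0.14613 = 0.4113 dits.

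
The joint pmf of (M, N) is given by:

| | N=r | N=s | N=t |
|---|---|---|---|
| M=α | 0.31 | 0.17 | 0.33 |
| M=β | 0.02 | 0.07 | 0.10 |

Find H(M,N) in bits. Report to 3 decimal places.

H(M,N) = −Σ p(x,y)·log₂ p(x,y) over all 6 cells.
  cell (α,r): −0.31·log₂0.31 = 0.5238
  cell (α,s): −0.17·log₂0.17 = 0.4346
  cell (α,t): −0.33·log₂0.33 = 0.5278
  cell (β,r): −0.02·log₂0.02 = 0.1129
  cell (β,s): −0.07·log₂0.07 = 0.2686
  cell (β,t): −0.10·log₂0.10 = 0.3322
Sum = 2.200 bits.

2.200 bits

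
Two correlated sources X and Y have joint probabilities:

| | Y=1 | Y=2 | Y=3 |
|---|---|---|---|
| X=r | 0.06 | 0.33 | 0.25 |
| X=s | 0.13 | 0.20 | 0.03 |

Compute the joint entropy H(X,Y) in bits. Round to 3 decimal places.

2.270 bits

H(X,Y) = −Σ p(x,y)·log₂ p(x,y) over all 6 cells.
  cell (r,1): −0.06·log₂0.06 = 0.2435
  cell (r,2): −0.33·log₂0.33 = 0.5278
  cell (r,3): −0.25·log₂0.25 = 0.5000
  cell (s,1): −0.13·log₂0.13 = 0.3826
  cell (s,2): −0.20·log₂0.20 = 0.4644
  cell (s,3): −0.03·log₂0.03 = 0.1518
Sum = 2.270 bits.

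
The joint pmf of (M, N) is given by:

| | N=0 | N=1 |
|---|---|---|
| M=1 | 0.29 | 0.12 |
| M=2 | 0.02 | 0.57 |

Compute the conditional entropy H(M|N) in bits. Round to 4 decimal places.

0.5669 bits

Chain rule: H(M|N) = H(M,N) − H(N).
Marginals: p(M) = (0.4100, 0.5900), p(N) = (0.3100, 0.6900).
H(M,N) = 1.4601 bits; H(N) = 0.8932 bits.
H(M|N) = 1.4601 − 0.8932 = 0.5669 bits.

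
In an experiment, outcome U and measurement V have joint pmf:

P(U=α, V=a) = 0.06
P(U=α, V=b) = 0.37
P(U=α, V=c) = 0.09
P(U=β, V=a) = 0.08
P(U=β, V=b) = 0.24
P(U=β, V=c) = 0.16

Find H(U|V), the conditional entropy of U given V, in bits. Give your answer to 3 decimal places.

0.963 bits

Marginals: p(U) = (0.5200, 0.4800), p(V) = (0.1400, 0.6100, 0.2500).
H(U|V) = Σ p(V) · H(U|V=·).
  V=a: p=0.1400, H(U|V=a) = 0.9852
  V=b: p=0.6100, H(U|V=b) = 0.9670
  V=c: p=0.2500, H(U|V=c) = 0.9427
Weighted sum = 0.963 bits.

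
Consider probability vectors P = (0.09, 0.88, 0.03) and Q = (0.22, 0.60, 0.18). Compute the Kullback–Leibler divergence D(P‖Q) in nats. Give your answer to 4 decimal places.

0.2028 nats

D(P‖Q) = Σ p·ln(p/q).
  0.09·ln(0.09/0.22) = -0.08044
  0.88·ln(0.88/0.60) = 0.33703
  0.03·ln(0.03/0.18) = -0.05375
D(P‖Q) = 0.2028 nats.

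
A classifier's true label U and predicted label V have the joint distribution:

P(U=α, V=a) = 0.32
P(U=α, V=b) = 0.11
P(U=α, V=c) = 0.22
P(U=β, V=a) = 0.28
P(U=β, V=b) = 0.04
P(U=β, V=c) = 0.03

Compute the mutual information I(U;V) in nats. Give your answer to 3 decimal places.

Marginals: p(U) = (0.6500, 0.3500), p(V) = (0.6000, 0.1500, 0.2500).
I(U;V) = H(U) + H(V) − H(U,V).
H(U) = 0.6474, H(V) = 0.9376, H(U,V) = 1.5309.
I(U;V) = 0.6474 + 0.9376 − 1.5309 = 0.054 nats.

0.054 nats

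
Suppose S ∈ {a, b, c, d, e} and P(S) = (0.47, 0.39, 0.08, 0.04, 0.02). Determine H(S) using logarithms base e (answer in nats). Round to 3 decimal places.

H(S) = −Σ p·ln p.
  −(0.47)·ln(0.47) = 0.3549
  −(0.39)·ln(0.39) = 0.3672
  −(0.08)·ln(0.08) = 0.2021
  −(0.04)·ln(0.04) = 0.1288
  −(0.02)·ln(0.02) = 0.0782
Sum: 0.3549 + 0.3672 + 0.2021 + 0.1288 + 0.0782 = 1.131 nats.

1.131 nats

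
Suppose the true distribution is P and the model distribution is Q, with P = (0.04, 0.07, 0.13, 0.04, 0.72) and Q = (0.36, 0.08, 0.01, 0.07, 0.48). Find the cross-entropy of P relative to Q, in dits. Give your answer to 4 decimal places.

0.6302 dits

H(P,Q) = −Σ p·log₁₀ q.
  −0.04·log₁₀(0.36) = 0.01775
  −0.07·log₁₀(0.08) = 0.07678
  −0.13·log₁₀(0.01) = 0.26000
  −0.04·log₁₀(0.07) = 0.04620
  −0.72·log₁₀(0.48) = 0.22951
H(P,Q) = 0.6302 dits.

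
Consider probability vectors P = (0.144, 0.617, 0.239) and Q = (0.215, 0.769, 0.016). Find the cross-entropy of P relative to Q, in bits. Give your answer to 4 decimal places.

1.9790 bits

H(P,Q) = −Σ p·log₂ q.
  −0.144·log₂(0.215) = 0.31933
  −0.617·log₂(0.769) = 0.23381
  −0.239·log₂(0.016) = 1.42582
H(P,Q) = 1.9790 bits.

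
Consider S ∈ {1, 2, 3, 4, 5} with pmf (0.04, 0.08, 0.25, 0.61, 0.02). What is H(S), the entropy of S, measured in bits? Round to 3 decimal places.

1.525 bits

H(S) = −Σ p·log₂ p.
  −(0.04)·log₂(0.04) = 0.1858
  −(0.08)·log₂(0.08) = 0.2915
  −(0.25)·log₂(0.25) = 0.5000
  −(0.61)·log₂(0.61) = 0.4350
  −(0.02)·log₂(0.02) = 0.1129
Sum: 0.1858 + 0.2915 + 0.5000 + 0.4350 + 0.1129 = 1.525 bits.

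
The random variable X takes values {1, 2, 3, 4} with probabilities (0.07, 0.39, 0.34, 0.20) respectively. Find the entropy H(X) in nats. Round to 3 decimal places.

1.242 nats

H(X) = −Σ p·ln p.
  −(0.07)·ln(0.07) = 0.1861
  −(0.39)·ln(0.39) = 0.3672
  −(0.34)·ln(0.34) = 0.3668
  −(0.20)·ln(0.20) = 0.3219
Sum: 0.1861 + 0.3672 + 0.3668 + 0.3219 = 1.242 nats.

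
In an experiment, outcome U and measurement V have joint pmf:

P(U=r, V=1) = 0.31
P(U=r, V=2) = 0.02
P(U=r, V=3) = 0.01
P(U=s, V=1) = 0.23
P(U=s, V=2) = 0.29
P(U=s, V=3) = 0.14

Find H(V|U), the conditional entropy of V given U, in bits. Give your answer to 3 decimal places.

1.181 bits

Chain rule: H(V|U) = H(U,V) − H(U).
Marginals: p(U) = (0.3400, 0.6600), p(V) = (0.5400, 0.3100, 0.1500).
H(U,V) = 2.1058 bits; H(U) = 0.9248 bits.
H(V|U) = 2.1058 − 0.9248 = 1.181 bits.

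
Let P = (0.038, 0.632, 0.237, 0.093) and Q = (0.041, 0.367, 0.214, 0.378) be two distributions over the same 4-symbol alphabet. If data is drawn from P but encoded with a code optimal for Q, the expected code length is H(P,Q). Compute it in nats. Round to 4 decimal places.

1.2108 nats

H(P,Q) = −Σ p·ln q.
  −0.038·ln(0.041) = 0.12138
  −0.632·ln(0.367) = 0.63351
  −0.237·ln(0.214) = 0.36540
  −0.093·ln(0.378) = 0.09048
H(P,Q) = 1.2108 nats.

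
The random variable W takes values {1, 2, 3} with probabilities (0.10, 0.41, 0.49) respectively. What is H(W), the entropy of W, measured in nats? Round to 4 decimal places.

H(W) = −Σ p·ln p.
  −(0.10)·ln(0.10) = 0.23026
  −(0.41)·ln(0.41) = 0.36556
  −(0.49)·ln(0.49) = 0.34954
Sum: 0.23026 + 0.36556 + 0.34954 = 0.9454 nats.

0.9454 nats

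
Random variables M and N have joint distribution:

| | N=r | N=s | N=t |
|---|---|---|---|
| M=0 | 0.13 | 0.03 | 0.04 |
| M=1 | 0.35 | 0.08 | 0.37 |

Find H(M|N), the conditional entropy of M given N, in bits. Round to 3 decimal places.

0.687 bits

Chain rule: H(M|N) = H(M,N) − H(N).
Marginals: p(M) = (0.2000, 0.8000), p(N) = (0.4800, 0.1100, 0.4100).
H(M,N) = 2.0725 bits; H(N) = 1.3859 bits.
H(M|N) = 2.0725 − 1.3859 = 0.687 bits.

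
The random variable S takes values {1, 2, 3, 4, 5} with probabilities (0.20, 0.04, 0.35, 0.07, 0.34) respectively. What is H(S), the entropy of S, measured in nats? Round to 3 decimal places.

1.371 nats

H(S) = −Σ p·ln p.
  −(0.20)·ln(0.20) = 0.3219
  −(0.04)·ln(0.04) = 0.1288
  −(0.35)·ln(0.35) = 0.3674
  −(0.07)·ln(0.07) = 0.1861
  −(0.34)·ln(0.34) = 0.3668
Sum: 0.3219 + 0.1288 + 0.3674 + 0.1861 + 0.3668 = 1.371 nats.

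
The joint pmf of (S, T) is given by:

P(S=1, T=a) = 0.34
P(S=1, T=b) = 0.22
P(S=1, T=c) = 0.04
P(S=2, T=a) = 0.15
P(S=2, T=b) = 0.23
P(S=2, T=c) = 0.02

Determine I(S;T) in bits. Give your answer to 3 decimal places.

Marginals: p(S) = (0.6000, 0.4000), p(T) = (0.4900, 0.4500, 0.0600).
I(S;T) = H(S) + H(T) − H(S,T).
H(S) = 0.9710, H(T) = 1.2662, H(S,T) = 2.2066.
I(S;T) = 0.9710 + 1.2662 − 2.2066 = 0.031 bits.

0.031 bits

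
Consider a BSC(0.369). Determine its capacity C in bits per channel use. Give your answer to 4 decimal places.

Binary symmetric channel: C = 1 − h₂(ε) where h₂ is the binary entropy function.
h₂(0.369) = −0.369·log₂0.369 − 0.631·log₂0.631 = 0.9499.
C = 1 − 0.9499 = 0.0501 bits per channel use.

0.0501 bits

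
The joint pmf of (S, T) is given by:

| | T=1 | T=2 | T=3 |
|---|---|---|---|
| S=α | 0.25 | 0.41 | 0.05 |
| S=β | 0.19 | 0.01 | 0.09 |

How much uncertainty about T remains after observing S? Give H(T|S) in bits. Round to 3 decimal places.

1.209 bits

Chain rule: H(T|S) = H(S,T) − H(S).
Marginals: p(S) = (0.7100, 0.2900), p(T) = (0.4400, 0.4200, 0.1400).
H(S,T) = 2.0778 bits; H(S) = 0.8687 bits.
H(T|S) = 2.0778 − 0.8687 = 1.209 bits.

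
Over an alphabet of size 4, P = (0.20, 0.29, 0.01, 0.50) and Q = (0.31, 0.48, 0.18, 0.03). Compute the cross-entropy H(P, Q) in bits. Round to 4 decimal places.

3.1992 bits

H(P,Q) = −Σ p·log₂ q.
  −0.20·log₂(0.31) = 0.33793
  −0.29·log₂(0.48) = 0.30708
  −0.01·log₂(0.18) = 0.02474
  −0.50·log₂(0.03) = 2.52945
H(P,Q) = 3.1992 bits.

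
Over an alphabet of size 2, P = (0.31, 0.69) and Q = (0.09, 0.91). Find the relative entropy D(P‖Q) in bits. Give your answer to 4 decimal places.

0.2776 bits

D(P‖Q) = Σ p·log₂(p/q).
  0.31·log₂(0.31/0.09) = 0.55312
  0.69·log₂(0.69/0.91) = -0.27550
D(P‖Q) = 0.2776 bits.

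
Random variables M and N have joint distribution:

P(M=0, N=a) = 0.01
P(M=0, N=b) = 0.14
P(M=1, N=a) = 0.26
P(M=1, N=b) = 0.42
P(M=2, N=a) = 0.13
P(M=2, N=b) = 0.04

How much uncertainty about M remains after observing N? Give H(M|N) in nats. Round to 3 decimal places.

0.757 nats

Marginals: p(M) = (0.1500, 0.6800, 0.1700), p(N) = (0.4000, 0.6000).
H(M|N) = Σ p(N) · H(M|N=·).
  N=a: p=0.4000, H(M|N=a) = 0.7375
  N=b: p=0.6000, H(M|N=b) = 0.7698
Weighted sum = 0.757 nats.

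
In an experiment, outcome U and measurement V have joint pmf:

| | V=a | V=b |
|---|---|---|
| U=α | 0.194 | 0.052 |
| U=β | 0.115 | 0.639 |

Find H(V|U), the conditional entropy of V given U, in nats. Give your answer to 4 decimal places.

Chain rule: H(V|U) = H(U,V) − H(U).
Marginals: p(U) = (0.2460, 0.7540), p(V) = (0.3090, 0.6910).
H(U,V) = 1.0068 nats; H(U) = 0.5579 nats.
H(V|U) = 1.0068 − 0.5579 = 0.4489 nats.

0.4489 nats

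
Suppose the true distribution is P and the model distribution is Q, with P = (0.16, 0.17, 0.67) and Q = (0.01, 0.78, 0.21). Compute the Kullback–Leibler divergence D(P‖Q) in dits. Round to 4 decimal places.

D(P‖Q) = Σ p·log₁₀(p/q).
  0.16·log₁₀(0.16/0.01) = 0.19266
  0.17·log₁₀(0.17/0.78) = -0.11248
  0.67·log₁₀(0.67/0.21) = 0.33758
D(P‖Q) = 0.4178 dits.

0.4178 dits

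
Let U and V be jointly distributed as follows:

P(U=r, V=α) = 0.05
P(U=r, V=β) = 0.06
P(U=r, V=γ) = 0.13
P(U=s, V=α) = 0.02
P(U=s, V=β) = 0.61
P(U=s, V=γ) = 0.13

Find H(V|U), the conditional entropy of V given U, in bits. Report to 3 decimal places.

Chain rule: H(V|U) = H(U,V) − H(U).
Marginals: p(U) = (0.2400, 0.7600), p(V) = (0.0700, 0.6700, 0.2600).
H(U,V) = 1.7728 bits; H(U) = 0.7950 bits.
H(V|U) = 1.7728 − 0.7950 = 0.978 bits.

0.978 bits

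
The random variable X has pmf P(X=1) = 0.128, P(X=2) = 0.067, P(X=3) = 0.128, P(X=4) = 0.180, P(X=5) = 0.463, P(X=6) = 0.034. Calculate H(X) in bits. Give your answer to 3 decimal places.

2.146 bits

H(X) = −Σ p·log₂ p.
  −(0.128)·log₂(0.128) = 0.3796
  −(0.067)·log₂(0.067) = 0.2613
  −(0.128)·log₂(0.128) = 0.3796
  −(0.180)·log₂(0.180) = 0.4453
  −(0.463)·log₂(0.463) = 0.5144
  −(0.034)·log₂(0.034) = 0.1659
Sum: 0.3796 + 0.2613 + 0.3796 + 0.4453 + 0.5144 + 0.1659 = 2.146 bits.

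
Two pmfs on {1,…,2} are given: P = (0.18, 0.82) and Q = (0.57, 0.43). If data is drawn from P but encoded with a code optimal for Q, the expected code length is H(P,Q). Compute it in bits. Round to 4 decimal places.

H(P,Q) = −Σ p·log₂ q.
  −0.18·log₂(0.57) = 0.14597
  −0.82·log₂(0.43) = 0.99842
H(P,Q) = 1.1444 bits.

1.1444 bits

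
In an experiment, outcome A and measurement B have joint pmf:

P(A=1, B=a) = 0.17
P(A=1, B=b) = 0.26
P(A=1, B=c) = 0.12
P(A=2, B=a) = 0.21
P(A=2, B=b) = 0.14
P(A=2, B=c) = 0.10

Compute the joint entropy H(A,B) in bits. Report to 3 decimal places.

H(A,B) = −Σ p(x,y)·log₂ p(x,y) over all 6 cells.
  cell (1,a): −0.17·log₂0.17 = 0.4346
  cell (1,b): −0.26·log₂0.26 = 0.5053
  cell (1,c): −0.12·log₂0.12 = 0.3671
  cell (2,a): −0.21·log₂0.21 = 0.4728
  cell (2,b): −0.14·log₂0.14 = 0.3971
  cell (2,c): −0.10·log₂0.10 = 0.3322
Sum = 2.509 bits.

2.509 bits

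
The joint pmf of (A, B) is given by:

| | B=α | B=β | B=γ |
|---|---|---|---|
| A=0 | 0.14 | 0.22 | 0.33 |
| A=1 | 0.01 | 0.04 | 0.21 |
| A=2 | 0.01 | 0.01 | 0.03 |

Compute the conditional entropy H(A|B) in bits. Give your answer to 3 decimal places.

1.020 bits

Marginals: p(A) = (0.6900, 0.2600, 0.0500), p(B) = (0.1600, 0.2700, 0.5700).
H(A|B) = Σ p(B) · H(A|B=·).
  B=α: p=0.1600, H(A|B=α) = 0.6686
  B=β: p=0.2700, H(A|B=β) = 0.8250
  B=γ: p=0.5700, H(A|B=γ) = 1.2108
Weighted sum = 1.020 bits.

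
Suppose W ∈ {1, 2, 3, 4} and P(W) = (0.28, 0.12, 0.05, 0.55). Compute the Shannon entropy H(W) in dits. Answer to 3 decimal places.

0.473 dits

H(W) = −Σ p·log₁₀ p.
  −(0.28)·log₁₀(0.28) = 0.1548
  −(0.12)·log₁₀(0.12) = 0.1105
  −(0.05)·log₁₀(0.05) = 0.0651
  −(0.55)·log₁₀(0.55) = 0.1428
Sum: 0.1548 + 0.1105 + 0.0651 + 0.1428 = 0.473 dits.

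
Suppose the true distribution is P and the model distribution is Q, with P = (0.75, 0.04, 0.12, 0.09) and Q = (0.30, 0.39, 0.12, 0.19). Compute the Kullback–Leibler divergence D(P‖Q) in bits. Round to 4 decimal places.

D(P‖Q) = Σ p·log₂(p/q).
  0.75·log₂(0.75/0.30) = 0.99145
  0.04·log₂(0.04/0.39) = -0.13142
  0.12·log₂(0.12/0.12) = 0.00000
  0.09·log₂(0.09/0.19) = -0.09702
D(P‖Q) = 0.7630 bits.

0.7630 bits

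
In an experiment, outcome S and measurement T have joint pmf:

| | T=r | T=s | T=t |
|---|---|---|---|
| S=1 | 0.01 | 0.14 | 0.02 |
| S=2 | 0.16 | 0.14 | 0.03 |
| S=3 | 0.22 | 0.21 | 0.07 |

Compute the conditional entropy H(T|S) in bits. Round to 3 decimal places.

Chain rule: H(T|S) = H(S,T) − H(S).
Marginals: p(S) = (0.1700, 0.3300, 0.5000), p(T) = (0.3900, 0.4900, 0.1200).
H(S,T) = 2.7703 bits; H(S) = 1.4624 bits.
H(T|S) = 2.7703 − 1.4624 = 1.308 bits.

1.308 bits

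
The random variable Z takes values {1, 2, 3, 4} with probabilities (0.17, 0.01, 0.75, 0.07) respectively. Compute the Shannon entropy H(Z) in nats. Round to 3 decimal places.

0.749 nats

H(Z) = −Σ p·ln p.
  −(0.17)·ln(0.17) = 0.3012
  −(0.01)·ln(0.01) = 0.0461
  −(0.75)·ln(0.75) = 0.2158
  −(0.07)·ln(0.07) = 0.1861
Sum: 0.3012 + 0.0461 + 0.2158 + 0.1861 = 0.749 nats.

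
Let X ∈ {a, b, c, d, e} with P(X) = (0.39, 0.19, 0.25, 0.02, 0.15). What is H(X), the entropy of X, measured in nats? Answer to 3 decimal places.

H(X) = −Σ p·ln p.
  −(0.39)·ln(0.39) = 0.3672
  −(0.19)·ln(0.19) = 0.3155
  −(0.25)·ln(0.25) = 0.3466
  −(0.02)·ln(0.02) = 0.0782
  −(0.15)·ln(0.15) = 0.2846
Sum: 0.3672 + 0.3155 + 0.3466 + 0.0782 + 0.2846 = 1.392 nats.

1.392 nats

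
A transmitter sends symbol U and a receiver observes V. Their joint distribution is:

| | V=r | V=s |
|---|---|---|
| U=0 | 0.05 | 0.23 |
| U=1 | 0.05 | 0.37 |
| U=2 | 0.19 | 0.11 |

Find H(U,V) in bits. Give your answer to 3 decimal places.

2.256 bits

H(U,V) = −Σ p(x,y)·log₂ p(x,y) over all 6 cells.
  cell (0,r): −0.05·log₂0.05 = 0.2161
  cell (0,s): −0.23·log₂0.23 = 0.4877
  cell (1,r): −0.05·log₂0.05 = 0.2161
  cell (1,s): −0.37·log₂0.37 = 0.5307
  cell (2,r): −0.19·log₂0.19 = 0.4552
  cell (2,s): −0.11·log₂0.11 = 0.3503
Sum = 2.256 bits.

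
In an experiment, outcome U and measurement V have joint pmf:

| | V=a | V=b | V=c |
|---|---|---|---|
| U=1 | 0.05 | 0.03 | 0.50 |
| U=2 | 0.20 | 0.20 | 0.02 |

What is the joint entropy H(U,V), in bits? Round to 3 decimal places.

H(U,V) = −Σ p(x,y)·log₂ p(x,y) over all 6 cells.
  cell (1,a): −0.05·log₂0.05 = 0.2161
  cell (1,b): −0.03·log₂0.03 = 0.1518
  cell (1,c): −0.50·log₂0.50 = 0.5000
  cell (2,a): −0.20·log₂0.20 = 0.4644
  cell (2,b): −0.20·log₂0.20 = 0.4644
  cell (2,c): −0.02·log₂0.02 = 0.1129
Sum = 1.910 bits.

1.910 bits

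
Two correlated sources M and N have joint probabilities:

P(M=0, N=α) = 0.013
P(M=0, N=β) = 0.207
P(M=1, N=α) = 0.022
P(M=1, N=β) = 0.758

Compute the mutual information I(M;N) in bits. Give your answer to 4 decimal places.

Marginals: p(M) = (0.2200, 0.7800), p(N) = (0.0350, 0.9650).
I(M;N) = Σ p(x,y)·log₂[p(x,y)/(p(x)p(y))].
  (0,α): 0.013·log₂(1.6883) = 0.00982
  (0,β): 0.207·log₂(0.9750) = -0.00755
  (1,α): 0.022·log₂(0.8059) = -0.00685
  (1,β): 0.758·log₂(1.0070) = 0.00767
Sum = 0.0031 bits.

0.0031 bits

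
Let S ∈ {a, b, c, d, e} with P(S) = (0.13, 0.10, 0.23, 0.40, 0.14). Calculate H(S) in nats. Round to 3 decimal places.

1.475 nats

H(S) = −Σ p·ln p.
  −(0.13)·ln(0.13) = 0.2652
  −(0.10)·ln(0.10) = 0.2303
  −(0.23)·ln(0.23) = 0.3380
  −(0.40)·ln(0.40) = 0.3665
  −(0.14)·ln(0.14) = 0.2753
Sum: 0.2652 + 0.2303 + 0.3380 + 0.3665 + 0.2753 = 1.475 nats.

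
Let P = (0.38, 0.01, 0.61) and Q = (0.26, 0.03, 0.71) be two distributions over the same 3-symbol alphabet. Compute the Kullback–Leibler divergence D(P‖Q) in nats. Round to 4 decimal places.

D(P‖Q) = Σ p·ln(p/q).
  0.38·ln(0.38/0.26) = 0.14421
  0.01·ln(0.01/0.03) = -0.01099
  0.61·ln(0.61/0.71) = -0.09260
D(P‖Q) = 0.0406 nats.

0.0406 nats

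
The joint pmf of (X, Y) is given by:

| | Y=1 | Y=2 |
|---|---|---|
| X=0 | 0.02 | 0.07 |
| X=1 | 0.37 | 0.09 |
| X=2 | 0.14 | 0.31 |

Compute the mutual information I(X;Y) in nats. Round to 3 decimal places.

0.137 nats

Marginals: p(X) = (0.0900, 0.4600, 0.4500), p(Y) = (0.5300, 0.4700).
I(X;Y) = Σ p(x,y)·ln[p(x,y)/(p(x)p(y))].
  (0,1): 0.02·ln(0.4193) = -0.0174
  (0,2): 0.07·ln(1.6548) = 0.0353
  (1,1): 0.37·ln(1.5176) = 0.1543
  (1,2): 0.09·ln(0.4163) = -0.0789
  (2,1): 0.14·ln(0.5870) = -0.0746
  (2,2): 0.31·ln(1.4657) = 0.1185
Sum = 0.137 nats.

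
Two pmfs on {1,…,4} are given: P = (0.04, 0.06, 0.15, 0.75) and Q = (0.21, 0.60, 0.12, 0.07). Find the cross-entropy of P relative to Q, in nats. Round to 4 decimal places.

H(P,Q) = −Σ p·ln q.
  −0.04·ln(0.21) = 0.06243
  −0.06·ln(0.60) = 0.03065
  −0.15·ln(0.12) = 0.31804
  −0.75·ln(0.07) = 1.99445
H(P,Q) = 2.4056 nats.

2.4056 nats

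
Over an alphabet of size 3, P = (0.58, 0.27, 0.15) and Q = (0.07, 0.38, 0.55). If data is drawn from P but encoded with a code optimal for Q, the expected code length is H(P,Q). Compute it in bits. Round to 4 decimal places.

2.7314 bits

H(P,Q) = −Σ p·log₂ q.
  −0.58·log₂(0.07) = 2.22517
  −0.27·log₂(0.38) = 0.37690
  −0.15·log₂(0.55) = 0.12937
H(P,Q) = 2.7314 bits.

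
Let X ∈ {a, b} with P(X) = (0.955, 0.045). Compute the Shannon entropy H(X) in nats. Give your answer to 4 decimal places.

0.1835 nats

H(X) = −Σ p·ln p.
  −(0.955)·ln(0.955) = 0.04397
  −(0.045)·ln(0.045) = 0.13955
Sum: 0.04397 + 0.13955 = 0.1835 nats.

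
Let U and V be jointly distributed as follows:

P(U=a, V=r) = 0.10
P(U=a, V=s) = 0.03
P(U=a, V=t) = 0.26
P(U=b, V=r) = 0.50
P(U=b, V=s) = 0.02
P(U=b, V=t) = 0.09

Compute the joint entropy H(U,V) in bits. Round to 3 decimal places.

1.915 bits

H(U,V) = −Σ p(x,y)·log₂ p(x,y) over all 6 cells.
  cell (a,r): −0.10·log₂0.10 = 0.3322
  cell (a,s): −0.03·log₂0.03 = 0.1518
  cell (a,t): −0.26·log₂0.26 = 0.5053
  cell (b,r): −0.50·log₂0.50 = 0.5000
  cell (b,s): −0.02·log₂0.02 = 0.1129
  cell (b,t): −0.09·log₂0.09 = 0.3127
Sum = 1.915 bits.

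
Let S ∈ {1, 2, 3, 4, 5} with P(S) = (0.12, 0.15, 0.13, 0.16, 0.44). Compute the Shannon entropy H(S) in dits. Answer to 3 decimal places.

H(S) = −Σ p·log₁₀ p.
  −(0.12)·log₁₀(0.12) = 0.1105
  −(0.15)·log₁₀(0.15) = 0.1236
  −(0.13)·log₁₀(0.13) = 0.1152
  −(0.16)·log₁₀(0.16) = 0.1273
  −(0.44)·log₁₀(0.44) = 0.1569
Sum: 0.1105 + 0.1236 + 0.1152 + 0.1273 + 0.1569 = 0.633 dits.

0.633 dits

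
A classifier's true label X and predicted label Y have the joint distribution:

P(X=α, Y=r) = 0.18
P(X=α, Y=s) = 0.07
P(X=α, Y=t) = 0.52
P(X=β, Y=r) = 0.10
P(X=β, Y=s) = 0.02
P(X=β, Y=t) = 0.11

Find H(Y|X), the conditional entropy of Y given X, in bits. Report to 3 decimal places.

1.222 bits

Marginals: p(X) = (0.7700, 0.2300), p(Y) = (0.2800, 0.0900, 0.6300).
H(Y|X) = Σ p(X) · H(Y|X=·).
  X=α: p=0.7700, H(Y|X=α) = 1.1871
  X=β: p=0.2300, H(Y|X=β) = 1.3378
Weighted sum = 1.222 bits.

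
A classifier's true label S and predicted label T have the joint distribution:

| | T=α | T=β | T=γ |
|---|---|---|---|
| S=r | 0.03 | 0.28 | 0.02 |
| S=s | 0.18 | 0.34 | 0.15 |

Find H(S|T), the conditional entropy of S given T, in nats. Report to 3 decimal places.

Marginals: p(S) = (0.3300, 0.6700), p(T) = (0.2100, 0.6200, 0.1700).
H(S|T) = Σ p(T) · H(S|T=·).
  T=α: p=0.2100, H(S|T=α) = 0.4101
  T=β: p=0.6200, H(S|T=β) = 0.6885
  T=γ: p=0.1700, H(S|T=γ) = 0.3622
Weighted sum = 0.575 nats.

0.575 nats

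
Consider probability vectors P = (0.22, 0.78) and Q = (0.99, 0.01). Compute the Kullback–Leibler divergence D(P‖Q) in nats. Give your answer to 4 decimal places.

3.0673 nats

D(P‖Q) = Σ p·ln(p/q).
  0.22·ln(0.22/0.99) = -0.33090
  0.78·ln(0.78/0.01) = 3.39823
D(P‖Q) = 3.0673 nats.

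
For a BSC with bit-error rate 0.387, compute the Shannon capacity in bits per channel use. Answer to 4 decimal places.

Binary symmetric channel: C = 1 − h₂(ε) where h₂ is the binary entropy function.
h₂(0.387) = −0.387·log₂0.387 − 0.613·log₂0.613 = 0.9628.
C = 1 − 0.9628 = 0.0372 bits per channel use.

0.0372 bits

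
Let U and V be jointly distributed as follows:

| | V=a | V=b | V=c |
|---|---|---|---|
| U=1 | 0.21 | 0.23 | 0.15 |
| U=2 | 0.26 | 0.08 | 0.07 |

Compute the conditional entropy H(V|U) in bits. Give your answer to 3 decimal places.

Chain rule: H(V|U) = H(U,V) − H(U).
Marginals: p(U) = (0.5900, 0.4100), p(V) = (0.4700, 0.3100, 0.2200).
H(U,V) = 2.4364 bits; H(U) = 0.9765 bits.
H(V|U) = 2.4364 − 0.9765 = 1.460 bits.

1.460 bits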